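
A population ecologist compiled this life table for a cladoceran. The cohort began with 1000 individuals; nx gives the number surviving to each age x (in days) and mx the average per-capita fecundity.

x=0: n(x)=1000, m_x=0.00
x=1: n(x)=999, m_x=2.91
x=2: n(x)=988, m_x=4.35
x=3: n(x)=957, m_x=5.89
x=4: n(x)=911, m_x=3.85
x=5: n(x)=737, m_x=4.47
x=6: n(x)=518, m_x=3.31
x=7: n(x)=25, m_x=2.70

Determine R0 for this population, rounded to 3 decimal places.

lx = nx/n0 = nx/1000: 1, 0.999, 0.988, 0.957, 0.911, 0.737, 0.518, 0.025
lx·mx by age: 0, 2.90709, 4.2978, 5.63673, 3.50735, 3.29439, 1.71458, 0.0675
R0 = Σ lx·mx = 21.42544 → 21.425

21.425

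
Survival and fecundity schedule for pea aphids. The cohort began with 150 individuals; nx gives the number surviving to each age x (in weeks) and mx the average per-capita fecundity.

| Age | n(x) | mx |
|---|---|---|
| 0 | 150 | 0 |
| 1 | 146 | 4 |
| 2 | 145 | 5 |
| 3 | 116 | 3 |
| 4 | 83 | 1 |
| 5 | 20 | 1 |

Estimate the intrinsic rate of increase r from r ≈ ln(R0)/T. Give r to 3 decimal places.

1.235

lx = nx/n0 = nx/150: 1, 0.97333…, 0.96667…, 0.77333…, 0.55333…, 0.13333…
R0 = Σ lx·mx = 0 + 3.89333… + 4.83333… + 2.32… + 0.55333… + 0.13333… = 11.733333…
Σ x·lx·mx = 23.4…; T = 23.4…/11.733333… = 1.99432…
r ≈ ln(R0)/T = ln(11.733333…)/1.99432… = 1.23472… → 1.235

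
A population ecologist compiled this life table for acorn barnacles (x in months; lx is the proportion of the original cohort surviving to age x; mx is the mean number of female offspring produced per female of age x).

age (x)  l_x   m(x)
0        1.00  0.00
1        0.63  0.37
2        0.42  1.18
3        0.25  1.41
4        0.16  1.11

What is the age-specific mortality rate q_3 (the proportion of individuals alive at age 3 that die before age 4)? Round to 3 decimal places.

q_3 = (l_3 − l_4) / l_3 = (0.25 − 0.16) / 0.25
     = 0.09 / 0.25 = 0.36 → 0.360

0.360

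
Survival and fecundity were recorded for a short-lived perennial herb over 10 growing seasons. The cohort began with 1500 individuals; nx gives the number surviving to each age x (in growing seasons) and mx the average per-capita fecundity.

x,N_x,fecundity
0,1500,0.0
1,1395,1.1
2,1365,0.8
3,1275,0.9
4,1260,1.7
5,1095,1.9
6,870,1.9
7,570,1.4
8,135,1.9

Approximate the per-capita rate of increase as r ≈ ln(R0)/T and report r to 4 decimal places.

0.4815

lx = nx/n0 = nx/1500: 1, 0.93, 0.91, 0.85, 0.84, 0.73, 0.58, 0.38, 0.09
R0 = Σ lx·mx = 0 + 1.023 + 0.728 + 0.765 + 1.428 + 1.387 + 1.102 + 0.532 + 0.171 = 7.136
Σ x·lx·mx = 29.125; T = 29.125/7.136 = 4.08142…
r ≈ ln(R0)/T = ln(7.136)/4.08142… = 0.481488… → 0.4815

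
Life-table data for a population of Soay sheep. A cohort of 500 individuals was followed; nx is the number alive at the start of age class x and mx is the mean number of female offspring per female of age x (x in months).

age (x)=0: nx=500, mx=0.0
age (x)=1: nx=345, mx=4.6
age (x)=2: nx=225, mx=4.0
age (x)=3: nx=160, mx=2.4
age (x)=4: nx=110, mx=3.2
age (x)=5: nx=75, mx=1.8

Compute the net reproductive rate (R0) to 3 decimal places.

6.716

lx = nx/n0 = nx/500: 1, 0.69, 0.45, 0.32, 0.22, 0.15
lx·mx by age: 0, 3.174, 1.8, 0.768, 0.704, 0.27
R0 = Σ lx·mx = 6.716 → 6.716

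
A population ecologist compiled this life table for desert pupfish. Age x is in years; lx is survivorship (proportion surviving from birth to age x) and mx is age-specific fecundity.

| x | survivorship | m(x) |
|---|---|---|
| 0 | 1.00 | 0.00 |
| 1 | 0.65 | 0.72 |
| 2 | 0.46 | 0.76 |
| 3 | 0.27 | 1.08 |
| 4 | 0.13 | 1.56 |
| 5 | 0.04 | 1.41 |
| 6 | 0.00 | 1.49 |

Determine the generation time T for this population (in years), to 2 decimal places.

lx·mx: 0, 0.468, 0.3496, 0.2916, 0.2028, 0.0564, 0 → R0 = 1.3684
x·lx·mx: 0, 0.468, 0.6992, 0.8748, 0.8112, 0.282, 0 → Σ = 3.1352
T = 3.1352 / 1.3684 = 2.291143… → 2.29

2.29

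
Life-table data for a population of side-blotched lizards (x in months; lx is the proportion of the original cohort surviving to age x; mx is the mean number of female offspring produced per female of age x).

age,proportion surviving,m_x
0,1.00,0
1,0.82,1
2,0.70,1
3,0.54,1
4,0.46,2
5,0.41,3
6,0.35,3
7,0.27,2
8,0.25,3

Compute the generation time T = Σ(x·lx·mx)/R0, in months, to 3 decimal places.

4.542

lx·mx: 0, 0.82, 0.7, 0.54, 0.92, 1.23, 1.05, 0.54, 0.75 → R0 = 6.55
x·lx·mx: 0, 0.82, 1.4, 1.62, 3.68, 6.15, 6.3, 3.78, 6 → Σ = 29.75
T = 29.75 / 6.55 = 4.541985… → 4.542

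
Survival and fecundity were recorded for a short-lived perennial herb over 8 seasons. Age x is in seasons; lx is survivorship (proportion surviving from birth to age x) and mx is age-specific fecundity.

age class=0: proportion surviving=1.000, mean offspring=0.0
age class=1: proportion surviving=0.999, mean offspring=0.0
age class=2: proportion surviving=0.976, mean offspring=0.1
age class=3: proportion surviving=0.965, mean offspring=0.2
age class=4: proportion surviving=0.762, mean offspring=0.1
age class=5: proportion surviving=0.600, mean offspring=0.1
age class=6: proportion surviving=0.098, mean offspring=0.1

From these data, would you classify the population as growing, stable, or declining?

declining

R0 = Σ lx·mx = 0 + 0 + 0.0976 + 0.193 + 0.0762 + 0.06 + 0.0098 = 0.4366
R0 < 1, so the population is declining.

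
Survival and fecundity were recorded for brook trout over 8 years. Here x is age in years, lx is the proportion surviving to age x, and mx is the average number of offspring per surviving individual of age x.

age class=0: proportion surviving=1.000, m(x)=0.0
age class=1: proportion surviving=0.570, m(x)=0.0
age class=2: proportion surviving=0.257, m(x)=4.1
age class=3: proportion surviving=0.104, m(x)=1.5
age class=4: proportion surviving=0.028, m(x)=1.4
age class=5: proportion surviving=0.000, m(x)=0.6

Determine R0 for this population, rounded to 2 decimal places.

1.25

lx·mx by age: 0, 0, 1.0537, 0.156, 0.0392, 0
R0 = Σ lx·mx = 1.2489 → 1.25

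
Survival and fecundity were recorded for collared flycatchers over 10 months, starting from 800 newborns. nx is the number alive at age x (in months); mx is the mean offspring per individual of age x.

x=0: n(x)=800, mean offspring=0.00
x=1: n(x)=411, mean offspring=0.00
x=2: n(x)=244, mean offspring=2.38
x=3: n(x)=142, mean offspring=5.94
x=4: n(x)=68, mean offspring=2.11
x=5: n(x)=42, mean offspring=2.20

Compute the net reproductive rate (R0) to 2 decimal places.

2.08

lx = nx/n0 = nx/800: 1, 0.51375, 0.305, 0.1775, 0.085, 0.0525
lx·mx by age: 0, 0, 0.7259, 1.05435, 0.17935, 0.1155
R0 = Σ lx·mx = 2.0751… → 2.08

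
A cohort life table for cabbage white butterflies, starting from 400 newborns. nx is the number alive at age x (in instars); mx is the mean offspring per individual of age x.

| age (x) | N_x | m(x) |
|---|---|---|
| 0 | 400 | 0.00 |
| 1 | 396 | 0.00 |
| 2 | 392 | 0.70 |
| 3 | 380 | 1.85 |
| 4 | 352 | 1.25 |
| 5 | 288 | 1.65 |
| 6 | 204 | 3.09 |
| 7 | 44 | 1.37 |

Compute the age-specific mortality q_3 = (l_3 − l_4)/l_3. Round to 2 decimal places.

lx = nx/n0 = nx/400: 1, 0.99, 0.98, 0.95, 0.88, 0.72, 0.51, 0.11
q_3 = (l_3 − l_4) / l_3 = (0.95 − 0.88) / 0.95
     = 0.07 / 0.95 = 0.073684… → 0.07

0.07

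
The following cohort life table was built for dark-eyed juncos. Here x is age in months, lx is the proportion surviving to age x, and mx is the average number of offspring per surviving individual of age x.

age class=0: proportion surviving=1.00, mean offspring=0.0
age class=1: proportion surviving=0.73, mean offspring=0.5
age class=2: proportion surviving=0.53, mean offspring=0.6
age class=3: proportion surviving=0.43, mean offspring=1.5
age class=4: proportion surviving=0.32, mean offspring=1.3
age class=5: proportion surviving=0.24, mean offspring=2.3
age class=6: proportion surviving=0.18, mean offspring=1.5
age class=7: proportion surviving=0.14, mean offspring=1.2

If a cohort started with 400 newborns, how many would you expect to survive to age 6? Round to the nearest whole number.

Expected survivors = N0 · l_6 = 400 × 0.18 = 72 → 72

72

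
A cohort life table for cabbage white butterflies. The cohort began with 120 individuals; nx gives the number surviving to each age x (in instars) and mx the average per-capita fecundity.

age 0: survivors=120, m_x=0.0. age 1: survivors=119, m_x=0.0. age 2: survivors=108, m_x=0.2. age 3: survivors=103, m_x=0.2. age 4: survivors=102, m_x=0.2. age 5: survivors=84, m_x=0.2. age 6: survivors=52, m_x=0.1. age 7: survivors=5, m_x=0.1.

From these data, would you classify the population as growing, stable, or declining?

lx = nx/n0 = nx/120: 1, 0.99167…, 0.9, 0.85833…, 0.85, 0.7, 0.43333…, 0.04167…
R0 = Σ lx·mx = 0 + 0 + 0.18 + 0.171667… + 0.17 + 0.14 + 0.043333… + 0.004167… = 0.709167…
R0 < 1, so the population is declining.

declining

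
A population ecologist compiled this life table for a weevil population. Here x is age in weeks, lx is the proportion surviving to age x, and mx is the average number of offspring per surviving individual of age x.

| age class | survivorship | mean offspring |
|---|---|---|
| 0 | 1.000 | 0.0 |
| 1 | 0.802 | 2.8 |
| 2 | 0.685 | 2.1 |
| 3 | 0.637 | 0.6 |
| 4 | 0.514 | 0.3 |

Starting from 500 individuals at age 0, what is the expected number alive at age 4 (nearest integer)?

Expected survivors = N0 · l_4 = 500 × 0.514 = 257 → 257

257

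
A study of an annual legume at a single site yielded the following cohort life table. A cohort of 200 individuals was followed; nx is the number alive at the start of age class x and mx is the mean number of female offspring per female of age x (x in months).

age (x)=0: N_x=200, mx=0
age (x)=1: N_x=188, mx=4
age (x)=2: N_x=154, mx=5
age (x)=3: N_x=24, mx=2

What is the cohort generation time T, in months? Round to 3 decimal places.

lx = nx/n0 = nx/200: 1, 0.94, 0.77, 0.12
lx·mx: 0, 3.76, 3.85, 0.24 → R0 = 7.85
x·lx·mx: 0, 3.76, 7.7, 0.72 → Σ = 12.18
T = 12.18 / 7.85 = 1.551592… → 1.552

1.552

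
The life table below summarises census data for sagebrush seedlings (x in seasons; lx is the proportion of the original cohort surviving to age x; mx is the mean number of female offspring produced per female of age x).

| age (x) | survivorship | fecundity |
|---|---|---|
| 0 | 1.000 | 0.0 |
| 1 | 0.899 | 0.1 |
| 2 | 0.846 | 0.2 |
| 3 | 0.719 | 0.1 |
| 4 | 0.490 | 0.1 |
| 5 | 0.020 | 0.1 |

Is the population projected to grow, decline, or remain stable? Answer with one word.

R0 = Σ lx·mx = 0 + 0.0899 + 0.1692 + 0.0719 + 0.049 + 0.002 = 0.382
R0 < 1, so the population is declining.

declining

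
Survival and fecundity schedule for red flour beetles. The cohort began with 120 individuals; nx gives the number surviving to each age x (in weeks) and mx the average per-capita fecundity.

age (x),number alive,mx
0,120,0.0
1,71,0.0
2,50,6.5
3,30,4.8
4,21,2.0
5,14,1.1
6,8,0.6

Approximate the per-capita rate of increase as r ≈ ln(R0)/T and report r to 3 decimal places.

0.583

lx = nx/n0 = nx/120: 1, 0.59167…, 0.41667…, 0.25, 0.175, 0.11667…, 0.06667…
R0 = Σ lx·mx = 0 + 0 + 2.70833… + 1.2 + 0.35 + 0.12833… + 0.04… = 4.426667…
Σ x·lx·mx = 11.298333…; T = 11.298333…/4.426667… = 2.55233…
r ≈ ln(R0)/T = ln(4.426667…)/2.55233… = 0.58286… → 0.583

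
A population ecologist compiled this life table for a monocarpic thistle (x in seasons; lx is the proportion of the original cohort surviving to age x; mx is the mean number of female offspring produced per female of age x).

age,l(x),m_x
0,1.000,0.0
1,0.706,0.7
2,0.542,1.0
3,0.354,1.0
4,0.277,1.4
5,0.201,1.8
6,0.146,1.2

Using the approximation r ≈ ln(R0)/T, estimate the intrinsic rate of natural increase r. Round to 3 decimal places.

0.276

R0 = Σ lx·mx = 0 + 0.4942 + 0.542 + 0.354 + 0.3878 + 0.3618 + 0.1752 = 2.315
Σ x·lx·mx = 7.0516; T = 7.0516/2.315 = 3.04605…
r ≈ ln(R0)/T = ln(2.315)/3.04605… = 0.27557… → 0.276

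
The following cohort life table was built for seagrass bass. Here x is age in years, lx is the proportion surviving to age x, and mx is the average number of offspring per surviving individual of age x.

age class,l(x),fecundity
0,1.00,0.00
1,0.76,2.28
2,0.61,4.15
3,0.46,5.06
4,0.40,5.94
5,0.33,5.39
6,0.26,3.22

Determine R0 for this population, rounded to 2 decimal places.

11.58

lx·mx by age: 0, 1.7328, 2.5315, 2.3276, 2.376, 1.7787, 0.8372
R0 = Σ lx·mx = 11.5838 → 11.58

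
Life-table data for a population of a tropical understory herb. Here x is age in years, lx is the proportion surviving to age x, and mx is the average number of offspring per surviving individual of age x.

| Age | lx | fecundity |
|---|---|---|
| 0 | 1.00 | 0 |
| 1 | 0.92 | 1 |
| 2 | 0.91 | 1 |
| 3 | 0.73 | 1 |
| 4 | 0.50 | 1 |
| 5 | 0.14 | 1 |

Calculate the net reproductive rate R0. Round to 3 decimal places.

3.200

lx·mx by age: 0, 0.92, 0.91, 0.73, 0.5, 0.14
R0 = Σ lx·mx = 3.2 → 3.200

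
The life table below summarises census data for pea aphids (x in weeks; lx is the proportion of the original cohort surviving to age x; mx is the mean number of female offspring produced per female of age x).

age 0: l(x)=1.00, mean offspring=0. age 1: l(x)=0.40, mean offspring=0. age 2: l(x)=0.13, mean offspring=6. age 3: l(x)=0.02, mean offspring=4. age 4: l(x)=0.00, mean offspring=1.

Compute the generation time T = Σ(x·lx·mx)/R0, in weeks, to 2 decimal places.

2.09

lx·mx: 0, 0, 0.78, 0.08, 0 → R0 = 0.86
x·lx·mx: 0, 0, 1.56, 0.24, 0 → Σ = 1.8
T = 1.8 / 0.86 = 2.093023… → 2.09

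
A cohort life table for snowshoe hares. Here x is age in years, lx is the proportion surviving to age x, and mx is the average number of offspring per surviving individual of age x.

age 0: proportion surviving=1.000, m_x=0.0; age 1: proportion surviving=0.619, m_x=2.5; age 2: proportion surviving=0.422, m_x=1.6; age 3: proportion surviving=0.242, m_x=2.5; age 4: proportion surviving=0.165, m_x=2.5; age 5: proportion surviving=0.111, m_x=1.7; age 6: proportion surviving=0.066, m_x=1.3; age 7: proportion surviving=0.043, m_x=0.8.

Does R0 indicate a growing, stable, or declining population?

R0 = Σ lx·mx = 0 + 1.5475 + 0.6752 + 0.605 + 0.4125 + 0.1887 + 0.0858 + 0.0344 = 3.5491
R0 > 1, so the population is growing.

growing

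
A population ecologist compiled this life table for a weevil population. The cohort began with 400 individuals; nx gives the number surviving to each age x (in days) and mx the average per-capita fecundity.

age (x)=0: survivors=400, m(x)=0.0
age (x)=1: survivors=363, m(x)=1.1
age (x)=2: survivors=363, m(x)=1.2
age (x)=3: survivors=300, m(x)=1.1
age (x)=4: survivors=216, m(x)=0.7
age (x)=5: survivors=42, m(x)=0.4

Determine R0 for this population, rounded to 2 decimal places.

lx = nx/n0 = nx/400: 1, 0.9075, 0.9075, 0.75, 0.54, 0.105
lx·mx by age: 0, 0.99825, 1.089, 0.825, 0.378, 0.042
R0 = Σ lx·mx = 3.33225 → 3.33

3.33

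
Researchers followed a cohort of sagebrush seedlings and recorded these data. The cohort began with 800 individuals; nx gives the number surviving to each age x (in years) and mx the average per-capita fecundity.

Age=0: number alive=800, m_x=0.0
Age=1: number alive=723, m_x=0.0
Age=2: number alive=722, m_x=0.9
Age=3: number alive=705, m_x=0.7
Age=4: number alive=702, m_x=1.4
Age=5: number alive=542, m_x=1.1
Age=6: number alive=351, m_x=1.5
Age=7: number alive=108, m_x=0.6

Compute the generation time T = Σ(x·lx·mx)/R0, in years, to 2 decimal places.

4.02

lx = nx/n0 = nx/800: 1, 0.90375, 0.9025, 0.88125, 0.8775, 0.6775, 0.43875, 0.135
lx·mx: 0, 0, 0.81225, 0.616875, 1.2285, 0.74525, 0.658125, 0.081 → R0 = 4.142
x·lx·mx: 0, 0, 1.6245, 1.850625, 4.914, 3.72625, 3.94875, 0.567 → Σ = 16.631125
T = 16.631125 / 4.142 = 4.01524… → 4.02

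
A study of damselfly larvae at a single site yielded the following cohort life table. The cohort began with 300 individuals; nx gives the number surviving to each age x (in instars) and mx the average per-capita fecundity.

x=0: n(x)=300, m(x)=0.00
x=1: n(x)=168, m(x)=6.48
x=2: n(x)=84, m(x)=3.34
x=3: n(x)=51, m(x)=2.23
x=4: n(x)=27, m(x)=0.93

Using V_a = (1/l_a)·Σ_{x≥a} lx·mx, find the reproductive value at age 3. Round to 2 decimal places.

lx = nx/n0 = nx/300: 1, 0.56, 0.28, 0.17, 0.09
lx·mx for x ≥ 3: 0.3791, 0.0837 → sum = 0.4628
V_3 = 0.4628 / l_3 = 0.4628 / 0.17 = 2.722353… → 2.72

2.72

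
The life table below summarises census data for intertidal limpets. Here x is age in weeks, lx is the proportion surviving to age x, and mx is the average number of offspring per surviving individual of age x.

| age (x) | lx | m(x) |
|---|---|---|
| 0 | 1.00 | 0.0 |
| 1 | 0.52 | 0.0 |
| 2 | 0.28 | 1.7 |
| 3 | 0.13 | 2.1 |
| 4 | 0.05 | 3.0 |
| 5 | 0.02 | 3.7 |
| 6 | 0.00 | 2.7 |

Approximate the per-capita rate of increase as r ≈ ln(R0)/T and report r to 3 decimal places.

-0.010

R0 = Σ lx·mx = 0 + 0 + 0.476 + 0.273 + 0.15 + 0.074 + 0 = 0.973
Σ x·lx·mx = 2.741; T = 2.741/0.973 = 2.81706…
r ≈ ln(R0)/T = ln(0.973)/2.81706… = -0.00972… → -0.010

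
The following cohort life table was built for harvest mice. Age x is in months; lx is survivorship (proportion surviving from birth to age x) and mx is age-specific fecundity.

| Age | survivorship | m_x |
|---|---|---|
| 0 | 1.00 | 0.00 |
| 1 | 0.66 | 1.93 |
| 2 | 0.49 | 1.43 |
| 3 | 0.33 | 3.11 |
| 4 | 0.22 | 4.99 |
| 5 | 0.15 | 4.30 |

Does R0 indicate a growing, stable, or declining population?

R0 = Σ lx·mx = 0 + 1.2738 + 0.7007 + 1.0263 + 1.0978 + 0.645 = 4.7436
R0 > 1, so the population is growing.

growing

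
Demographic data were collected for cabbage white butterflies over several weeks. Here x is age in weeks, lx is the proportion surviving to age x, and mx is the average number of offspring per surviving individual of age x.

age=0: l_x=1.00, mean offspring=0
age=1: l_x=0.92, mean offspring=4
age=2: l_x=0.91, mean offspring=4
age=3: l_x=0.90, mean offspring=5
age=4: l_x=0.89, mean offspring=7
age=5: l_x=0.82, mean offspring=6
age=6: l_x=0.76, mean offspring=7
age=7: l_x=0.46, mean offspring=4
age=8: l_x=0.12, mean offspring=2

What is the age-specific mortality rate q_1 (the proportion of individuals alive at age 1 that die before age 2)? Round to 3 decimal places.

q_1 = (l_1 − l_2) / l_1 = (0.92 − 0.91) / 0.92
     = 0.01 / 0.92 = 0.01087… → 0.011

0.011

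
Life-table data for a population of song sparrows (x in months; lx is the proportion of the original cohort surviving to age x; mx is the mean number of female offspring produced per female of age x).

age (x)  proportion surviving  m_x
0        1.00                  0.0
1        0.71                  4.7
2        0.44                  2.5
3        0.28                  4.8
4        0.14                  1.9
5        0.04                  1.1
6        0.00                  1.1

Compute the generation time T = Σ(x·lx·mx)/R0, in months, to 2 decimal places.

lx·mx: 0, 3.337, 1.1, 1.344, 0.266, 0.044, 0 → R0 = 6.091
x·lx·mx: 0, 3.337, 2.2, 4.032, 1.064, 0.22, 0 → Σ = 10.853
T = 10.853 / 6.091 = 1.781809… → 1.78

1.78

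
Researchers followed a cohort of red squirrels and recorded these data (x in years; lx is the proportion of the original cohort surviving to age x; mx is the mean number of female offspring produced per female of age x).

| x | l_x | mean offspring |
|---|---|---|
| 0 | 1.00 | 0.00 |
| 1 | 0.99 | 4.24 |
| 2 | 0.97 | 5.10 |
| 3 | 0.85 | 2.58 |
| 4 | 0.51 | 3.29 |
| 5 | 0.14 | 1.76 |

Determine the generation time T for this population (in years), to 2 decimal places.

2.16

lx·mx: 0, 4.1976, 4.947, 2.193, 1.6779, 0.2464 → R0 = 13.2619
x·lx·mx: 0, 4.1976, 9.894, 6.579, 6.7116, 1.232 → Σ = 28.6142
T = 28.6142 / 13.2619 = 2.157624… → 2.16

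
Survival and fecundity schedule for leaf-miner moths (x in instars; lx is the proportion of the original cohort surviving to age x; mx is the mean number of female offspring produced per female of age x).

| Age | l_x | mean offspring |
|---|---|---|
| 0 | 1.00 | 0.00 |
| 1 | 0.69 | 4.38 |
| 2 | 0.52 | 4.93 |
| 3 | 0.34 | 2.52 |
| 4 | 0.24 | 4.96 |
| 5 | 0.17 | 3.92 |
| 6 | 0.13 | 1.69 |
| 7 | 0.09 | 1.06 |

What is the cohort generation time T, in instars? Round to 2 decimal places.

2.41

lx·mx: 0, 3.0222, 2.5636, 0.8568, 1.1904, 0.6664, 0.2197, 0.0954 → R0 = 8.6145
x·lx·mx: 0, 3.0222, 5.1272, 2.5704, 4.7616, 3.332, 1.3182, 0.6678 → Σ = 20.7994
T = 20.7994 / 8.6145 = 2.414464… → 2.41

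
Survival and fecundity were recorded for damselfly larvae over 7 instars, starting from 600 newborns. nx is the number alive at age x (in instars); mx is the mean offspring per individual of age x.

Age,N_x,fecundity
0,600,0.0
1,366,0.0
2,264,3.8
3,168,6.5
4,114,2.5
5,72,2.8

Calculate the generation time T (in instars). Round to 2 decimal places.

lx = nx/n0 = nx/600: 1, 0.61, 0.44, 0.28, 0.19, 0.12
lx·mx: 0, 0, 1.672, 1.82, 0.475, 0.336 → R0 = 4.303
x·lx·mx: 0, 0, 3.344, 5.46, 1.9, 1.68 → Σ = 12.384
T = 12.384 / 4.303 = 2.877992… → 2.88

2.88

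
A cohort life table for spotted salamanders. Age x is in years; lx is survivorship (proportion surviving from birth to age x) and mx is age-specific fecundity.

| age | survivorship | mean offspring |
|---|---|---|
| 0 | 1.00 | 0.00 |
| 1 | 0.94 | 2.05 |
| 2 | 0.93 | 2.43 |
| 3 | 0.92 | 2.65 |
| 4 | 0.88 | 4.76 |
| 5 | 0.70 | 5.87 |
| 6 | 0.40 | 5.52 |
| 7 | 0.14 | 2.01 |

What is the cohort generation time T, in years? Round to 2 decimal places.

3.81

lx·mx: 0, 1.927, 2.2599, 2.438, 4.1888, 4.109, 2.208, 0.2814 → R0 = 17.4121
x·lx·mx: 0, 1.927, 4.5198, 7.314, 16.7552, 20.545, 13.248, 1.9698 → Σ = 66.2788
T = 66.2788 / 17.4121 = 3.806479… → 3.81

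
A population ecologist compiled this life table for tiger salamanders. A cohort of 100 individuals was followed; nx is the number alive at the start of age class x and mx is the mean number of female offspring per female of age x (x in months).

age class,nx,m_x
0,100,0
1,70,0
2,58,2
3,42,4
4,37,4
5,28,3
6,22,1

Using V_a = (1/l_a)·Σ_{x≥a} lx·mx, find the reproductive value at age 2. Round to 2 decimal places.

9.28

lx = nx/n0 = nx/100: 1, 0.7, 0.58, 0.42, 0.37, 0.28, 0.22
lx·mx for x ≥ 2: 1.16, 1.68, 1.48, 0.84, 0.22 → sum = 5.38
V_2 = 5.38 / l_2 = 5.38 / 0.58 = 9.275862… → 9.28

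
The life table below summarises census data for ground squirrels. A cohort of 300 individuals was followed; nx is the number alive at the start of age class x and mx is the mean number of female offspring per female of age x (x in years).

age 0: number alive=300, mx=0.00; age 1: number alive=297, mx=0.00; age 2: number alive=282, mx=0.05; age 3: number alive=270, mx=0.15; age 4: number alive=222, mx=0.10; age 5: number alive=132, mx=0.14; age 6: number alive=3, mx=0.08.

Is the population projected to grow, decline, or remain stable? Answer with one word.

declining

lx = nx/n0 = nx/300: 1, 0.99, 0.94, 0.9, 0.74, 0.44, 0.01
R0 = Σ lx·mx = 0 + 0 + 0.047 + 0.135 + 0.074 + 0.0616 + 0.0008 = 0.3184
R0 < 1, so the population is declining.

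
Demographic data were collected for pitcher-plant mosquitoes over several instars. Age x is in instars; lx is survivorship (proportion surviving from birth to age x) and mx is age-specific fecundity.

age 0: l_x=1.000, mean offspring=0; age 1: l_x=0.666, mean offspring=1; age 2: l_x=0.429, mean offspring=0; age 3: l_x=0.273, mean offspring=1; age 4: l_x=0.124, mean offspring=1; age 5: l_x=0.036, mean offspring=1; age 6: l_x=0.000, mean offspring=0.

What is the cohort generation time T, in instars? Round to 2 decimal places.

lx·mx: 0, 0.666, 0, 0.273, 0.124, 0.036, 0 → R0 = 1.099
x·lx·mx: 0, 0.666, 0, 0.819, 0.496, 0.18, 0 → Σ = 2.161
T = 2.161 / 1.099 = 1.966333… → 1.97

1.97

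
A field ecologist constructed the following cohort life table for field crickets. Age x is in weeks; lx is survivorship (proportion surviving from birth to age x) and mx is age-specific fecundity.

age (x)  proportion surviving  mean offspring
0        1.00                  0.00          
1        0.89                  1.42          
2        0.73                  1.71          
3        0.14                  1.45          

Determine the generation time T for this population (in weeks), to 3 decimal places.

lx·mx: 0, 1.2638, 1.2483, 0.203 → R0 = 2.7151
x·lx·mx: 0, 1.2638, 2.4966, 0.609 → Σ = 4.3694
T = 4.3694 / 2.7151 = 1.609296… → 1.609

1.609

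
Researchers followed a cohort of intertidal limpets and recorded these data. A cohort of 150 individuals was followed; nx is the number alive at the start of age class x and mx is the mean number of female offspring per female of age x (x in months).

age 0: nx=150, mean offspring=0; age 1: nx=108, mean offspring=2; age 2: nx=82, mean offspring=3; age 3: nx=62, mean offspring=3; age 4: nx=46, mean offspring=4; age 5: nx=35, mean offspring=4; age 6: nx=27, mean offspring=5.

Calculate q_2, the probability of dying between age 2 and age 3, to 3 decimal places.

lx = nx/n0 = nx/150: 1, 0.72, 0.54667…, 0.41333…, 0.30667…, 0.23333…, 0.18
q_2 = (l_2 − l_3) / l_2 = (0.546667… − 0.413333…) / 0.546667…
     = 0.133333… / 0.546667… = 0.243902… → 0.244

0.244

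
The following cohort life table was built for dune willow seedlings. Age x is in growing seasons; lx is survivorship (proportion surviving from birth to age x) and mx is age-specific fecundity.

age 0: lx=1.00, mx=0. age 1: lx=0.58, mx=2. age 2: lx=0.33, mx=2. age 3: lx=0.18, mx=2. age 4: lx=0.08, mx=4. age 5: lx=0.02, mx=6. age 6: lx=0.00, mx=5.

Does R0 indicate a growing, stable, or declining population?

R0 = Σ lx·mx = 0 + 1.16 + 0.66 + 0.36 + 0.32 + 0.12 + 0 = 2.62
R0 > 1, so the population is growing.

growing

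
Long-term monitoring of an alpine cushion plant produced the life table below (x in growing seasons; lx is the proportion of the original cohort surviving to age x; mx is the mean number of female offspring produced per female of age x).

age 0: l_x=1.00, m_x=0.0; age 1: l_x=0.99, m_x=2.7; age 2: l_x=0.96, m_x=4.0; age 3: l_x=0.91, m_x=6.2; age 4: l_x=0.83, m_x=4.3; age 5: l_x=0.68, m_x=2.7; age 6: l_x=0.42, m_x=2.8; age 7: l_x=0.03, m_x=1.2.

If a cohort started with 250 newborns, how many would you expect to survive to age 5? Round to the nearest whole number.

170

Expected survivors = N0 · l_5 = 250 × 0.68 = 170 → 170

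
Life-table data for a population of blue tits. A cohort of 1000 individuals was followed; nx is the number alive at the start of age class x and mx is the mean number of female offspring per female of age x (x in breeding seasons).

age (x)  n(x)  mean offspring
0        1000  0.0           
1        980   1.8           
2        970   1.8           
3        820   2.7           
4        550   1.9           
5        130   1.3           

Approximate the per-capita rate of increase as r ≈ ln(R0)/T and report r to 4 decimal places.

0.7941

lx = nx/n0 = nx/1000: 1, 0.98, 0.97, 0.82, 0.55, 0.13
R0 = Σ lx·mx = 0 + 1.764 + 1.746 + 2.214 + 1.045 + 0.169 = 6.938
Σ x·lx·mx = 16.923; T = 16.923/6.938 = 2.43918…
r ≈ ln(R0)/T = ln(6.938)/2.43918… = 0.794126… → 0.7941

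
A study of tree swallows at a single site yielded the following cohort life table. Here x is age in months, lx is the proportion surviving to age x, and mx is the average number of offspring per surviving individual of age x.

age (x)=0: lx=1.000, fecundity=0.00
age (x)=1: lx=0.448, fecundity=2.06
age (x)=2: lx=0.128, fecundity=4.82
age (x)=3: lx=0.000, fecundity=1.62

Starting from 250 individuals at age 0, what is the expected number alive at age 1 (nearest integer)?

112

Expected survivors = N0 · l_1 = 250 × 0.448 = 112 → 112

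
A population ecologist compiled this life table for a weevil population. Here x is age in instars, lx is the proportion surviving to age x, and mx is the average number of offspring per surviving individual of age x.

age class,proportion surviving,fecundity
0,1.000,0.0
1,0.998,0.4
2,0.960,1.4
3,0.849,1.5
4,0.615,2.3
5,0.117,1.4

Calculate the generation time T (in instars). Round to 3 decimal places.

2.913

lx·mx: 0, 0.3992, 1.344, 1.2735, 1.4145, 0.1638 → R0 = 4.595
x·lx·mx: 0, 0.3992, 2.688, 3.8205, 5.658, 0.819 → Σ = 13.3847
T = 13.3847 / 4.595 = 2.912884… → 2.913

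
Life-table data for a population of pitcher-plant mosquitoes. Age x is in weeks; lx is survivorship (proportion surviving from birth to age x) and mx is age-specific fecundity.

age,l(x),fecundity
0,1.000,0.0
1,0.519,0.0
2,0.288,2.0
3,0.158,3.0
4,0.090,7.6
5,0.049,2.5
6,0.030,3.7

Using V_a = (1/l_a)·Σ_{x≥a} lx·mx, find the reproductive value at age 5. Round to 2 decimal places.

lx·mx for x ≥ 5: 0.1225, 0.111 → sum = 0.2335
V_5 = 0.2335 / l_5 = 0.2335 / 0.049 = 4.765306… → 4.77

4.77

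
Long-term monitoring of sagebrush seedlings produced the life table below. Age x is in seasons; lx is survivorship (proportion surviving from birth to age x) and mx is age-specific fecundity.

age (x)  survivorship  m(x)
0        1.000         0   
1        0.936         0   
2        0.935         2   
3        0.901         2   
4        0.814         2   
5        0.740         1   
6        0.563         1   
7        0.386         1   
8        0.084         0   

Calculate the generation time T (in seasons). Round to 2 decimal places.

lx·mx: 0, 0, 1.87, 1.802, 1.628, 0.74, 0.563, 0.386, 0 → R0 = 6.989
x·lx·mx: 0, 0, 3.74, 5.406, 6.512, 3.7, 3.378, 2.702, 0 → Σ = 25.438
T = 25.438 / 6.989 = 3.63972… → 3.64

3.64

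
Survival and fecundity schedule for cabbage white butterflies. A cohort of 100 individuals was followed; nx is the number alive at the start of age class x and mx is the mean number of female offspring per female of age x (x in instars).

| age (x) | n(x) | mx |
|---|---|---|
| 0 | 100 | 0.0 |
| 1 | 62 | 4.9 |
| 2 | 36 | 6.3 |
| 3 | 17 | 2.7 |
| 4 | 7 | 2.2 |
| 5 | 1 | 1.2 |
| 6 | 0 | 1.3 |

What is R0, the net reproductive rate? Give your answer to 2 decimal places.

5.93

lx = nx/n0 = nx/100: 1, 0.62, 0.36, 0.17, 0.07, 0.01, 0
lx·mx by age: 0, 3.038, 2.268, 0.459, 0.154, 0.012, 0
R0 = Σ lx·mx = 5.931 → 5.93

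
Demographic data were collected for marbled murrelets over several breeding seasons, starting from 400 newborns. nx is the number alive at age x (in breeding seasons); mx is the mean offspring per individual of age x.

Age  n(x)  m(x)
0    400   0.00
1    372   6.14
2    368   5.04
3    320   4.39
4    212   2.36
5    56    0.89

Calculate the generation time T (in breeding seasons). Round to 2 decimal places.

lx = nx/n0 = nx/400: 1, 0.93, 0.92, 0.8, 0.53, 0.14
lx·mx: 0, 5.7102, 4.6368, 3.512, 1.2508, 0.1246 → R0 = 15.2344
x·lx·mx: 0, 5.7102, 9.2736, 10.536, 5.0032, 0.623 → Σ = 31.146
T = 31.146 / 15.2344 = 2.044452… → 2.04

2.04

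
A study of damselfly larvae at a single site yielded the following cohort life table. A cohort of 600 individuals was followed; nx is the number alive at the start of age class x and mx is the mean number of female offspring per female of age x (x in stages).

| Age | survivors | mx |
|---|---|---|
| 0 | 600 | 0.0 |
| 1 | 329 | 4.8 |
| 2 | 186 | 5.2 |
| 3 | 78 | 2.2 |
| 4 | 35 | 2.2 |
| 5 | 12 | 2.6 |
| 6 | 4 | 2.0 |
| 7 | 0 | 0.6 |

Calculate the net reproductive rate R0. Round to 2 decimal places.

lx = nx/n0 = nx/600: 1, 0.54833…, 0.31, 0.13, 0.05833…, 0.02, 0.00667…, 0
lx·mx by age: 0, 2.632…, 1.612, 0.286, 0.128333…, 0.052, 0.013333…, 0
R0 = Σ lx·mx = 4.723667… → 4.72

4.72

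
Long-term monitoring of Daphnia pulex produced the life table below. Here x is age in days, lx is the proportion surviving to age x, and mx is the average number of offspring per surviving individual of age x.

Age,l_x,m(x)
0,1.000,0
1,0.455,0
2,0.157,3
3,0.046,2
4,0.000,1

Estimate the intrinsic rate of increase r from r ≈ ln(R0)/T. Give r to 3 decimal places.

R0 = Σ lx·mx = 0 + 0 + 0.471 + 0.092 + 0 = 0.563
Σ x·lx·mx = 1.218; T = 1.218/0.563 = 2.16341…
r ≈ ln(R0)/T = ln(0.563)/2.16341… = -0.26554… → -0.266

-0.266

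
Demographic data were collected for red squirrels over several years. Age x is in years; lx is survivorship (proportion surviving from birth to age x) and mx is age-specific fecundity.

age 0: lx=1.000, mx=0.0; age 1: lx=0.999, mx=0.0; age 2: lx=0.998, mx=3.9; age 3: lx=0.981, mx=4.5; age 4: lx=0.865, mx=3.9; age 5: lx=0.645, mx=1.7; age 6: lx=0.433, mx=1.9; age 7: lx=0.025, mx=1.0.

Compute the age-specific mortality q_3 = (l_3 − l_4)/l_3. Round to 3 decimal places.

q_3 = (l_3 − l_4) / l_3 = (0.981 − 0.865) / 0.981
     = 0.116 / 0.981 = 0.118247… → 0.118

0.118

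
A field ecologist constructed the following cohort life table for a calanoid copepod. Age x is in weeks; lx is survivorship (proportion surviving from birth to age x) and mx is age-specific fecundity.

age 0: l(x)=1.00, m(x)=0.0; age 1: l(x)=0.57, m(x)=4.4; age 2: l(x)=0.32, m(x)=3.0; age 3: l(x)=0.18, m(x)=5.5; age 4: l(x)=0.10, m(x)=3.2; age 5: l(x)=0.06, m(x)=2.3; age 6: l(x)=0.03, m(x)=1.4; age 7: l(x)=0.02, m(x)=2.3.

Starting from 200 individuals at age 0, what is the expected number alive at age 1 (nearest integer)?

114

Expected survivors = N0 · l_1 = 200 × 0.57 = 114 → 114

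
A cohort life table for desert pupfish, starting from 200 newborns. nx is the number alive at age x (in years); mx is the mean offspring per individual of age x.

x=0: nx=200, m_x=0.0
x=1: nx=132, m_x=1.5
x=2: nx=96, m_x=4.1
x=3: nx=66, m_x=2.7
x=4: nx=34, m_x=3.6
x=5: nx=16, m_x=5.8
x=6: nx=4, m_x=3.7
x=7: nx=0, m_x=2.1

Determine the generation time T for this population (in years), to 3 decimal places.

2.563

lx = nx/n0 = nx/200: 1, 0.66, 0.48, 0.33, 0.17, 0.08, 0.02, 0
lx·mx: 0, 0.99, 1.968, 0.891, 0.612, 0.464, 0.074, 0 → R0 = 4.999
x·lx·mx: 0, 0.99, 3.936, 2.673, 2.448, 2.32, 0.444, 0 → Σ = 12.811
T = 12.811 / 4.999 = 2.562713… → 2.563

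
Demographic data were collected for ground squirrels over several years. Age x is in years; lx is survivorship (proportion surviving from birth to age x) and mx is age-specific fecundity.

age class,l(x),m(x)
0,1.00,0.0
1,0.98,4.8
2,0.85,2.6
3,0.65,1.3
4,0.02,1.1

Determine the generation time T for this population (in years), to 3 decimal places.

lx·mx: 0, 4.704, 2.21, 0.845, 0.022 → R0 = 7.781
x·lx·mx: 0, 4.704, 4.42, 2.535, 0.088 → Σ = 11.747
T = 11.747 / 7.781 = 1.509703… → 1.510

1.510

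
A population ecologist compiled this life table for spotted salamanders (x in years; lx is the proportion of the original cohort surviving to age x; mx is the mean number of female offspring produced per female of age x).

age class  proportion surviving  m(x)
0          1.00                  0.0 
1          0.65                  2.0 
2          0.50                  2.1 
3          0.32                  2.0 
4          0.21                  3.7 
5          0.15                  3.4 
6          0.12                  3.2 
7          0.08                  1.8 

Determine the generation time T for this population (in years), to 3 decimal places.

lx·mx: 0, 1.3, 1.05, 0.64, 0.777, 0.51, 0.384, 0.144 → R0 = 4.805
x·lx·mx: 0, 1.3, 2.1, 1.92, 3.108, 2.55, 2.304, 1.008 → Σ = 14.29
T = 14.29 / 4.805 = 2.973985… → 2.974

2.974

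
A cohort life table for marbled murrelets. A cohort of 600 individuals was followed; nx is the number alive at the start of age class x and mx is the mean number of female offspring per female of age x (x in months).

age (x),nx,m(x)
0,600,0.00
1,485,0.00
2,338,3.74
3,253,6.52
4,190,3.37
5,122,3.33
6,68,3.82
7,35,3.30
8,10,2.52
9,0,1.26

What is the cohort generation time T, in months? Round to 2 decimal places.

3.36

lx = nx/n0 = nx/600: 1, 0.80833…, 0.56333…, 0.42167…, 0.31667…, 0.20333…, 0.11333…, 0.05833…, 0.01667…, 0
lx·mx: 0, 0, 2.106867…, 2.749267…, 1.067167…, 0.6771…, 0.432933…, 0.1925…, 0.042…, 0 → R0 = 7.267833…
x·lx·mx: 0, 0, 4.213733…, 8.2478…, 4.268667…, 3.3855…, 2.5976…, 1.3475…, 0.336…, 0 → Σ = 24.3968…
T = 24.3968… / 7.267833… = 3.356819… → 3.36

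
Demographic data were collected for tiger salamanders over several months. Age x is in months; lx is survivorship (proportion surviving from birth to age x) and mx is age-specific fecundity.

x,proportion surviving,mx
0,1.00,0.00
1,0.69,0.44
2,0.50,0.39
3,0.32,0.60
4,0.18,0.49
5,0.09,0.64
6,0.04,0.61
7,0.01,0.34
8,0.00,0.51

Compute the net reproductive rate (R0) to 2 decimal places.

0.86

lx·mx by age: 0, 0.3036, 0.195, 0.192, 0.0882, 0.0576, 0.0244, 0.0034, 0
R0 = Σ lx·mx = 0.8642 → 0.86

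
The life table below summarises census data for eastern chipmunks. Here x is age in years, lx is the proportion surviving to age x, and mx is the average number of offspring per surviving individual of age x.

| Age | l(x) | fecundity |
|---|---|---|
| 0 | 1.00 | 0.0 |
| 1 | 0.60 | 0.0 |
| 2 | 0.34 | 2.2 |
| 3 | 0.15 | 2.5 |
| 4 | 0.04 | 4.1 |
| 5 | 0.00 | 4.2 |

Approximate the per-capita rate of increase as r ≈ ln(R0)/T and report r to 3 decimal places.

R0 = Σ lx·mx = 0 + 0 + 0.748 + 0.375 + 0.164 + 0 = 1.287
Σ x·lx·mx = 3.277; T = 3.277/1.287 = 2.54623…
r ≈ ln(R0)/T = ln(1.287)/2.54623… = 0.09909… → 0.099

0.099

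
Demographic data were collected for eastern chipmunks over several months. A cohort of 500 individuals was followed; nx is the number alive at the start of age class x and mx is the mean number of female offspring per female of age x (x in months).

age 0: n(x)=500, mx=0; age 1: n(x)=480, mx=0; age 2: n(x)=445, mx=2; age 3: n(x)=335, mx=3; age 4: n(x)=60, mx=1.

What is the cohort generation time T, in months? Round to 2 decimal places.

lx = nx/n0 = nx/500: 1, 0.96, 0.89, 0.67, 0.12
lx·mx: 0, 0, 1.78, 2.01, 0.12 → R0 = 3.91
x·lx·mx: 0, 0, 3.56, 6.03, 0.48 → Σ = 10.07
T = 10.07 / 3.91 = 2.575448… → 2.58

2.58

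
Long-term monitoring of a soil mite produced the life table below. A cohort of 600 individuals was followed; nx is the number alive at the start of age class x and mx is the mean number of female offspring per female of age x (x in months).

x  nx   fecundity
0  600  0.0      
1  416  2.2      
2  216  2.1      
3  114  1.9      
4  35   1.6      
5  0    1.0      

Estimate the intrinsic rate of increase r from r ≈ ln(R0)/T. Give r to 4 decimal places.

lx = nx/n0 = nx/600: 1, 0.69333…, 0.36, 0.19, 0.05833…, 0
R0 = Σ lx·mx = 0 + 1.52533… + 0.756 + 0.361 + 0.09333… + 0 = 2.735667…
Σ x·lx·mx = 4.493667…; T = 4.493667…/2.735667… = 1.64262…
r ≈ ln(R0)/T = ln(2.735667…)/1.64262… = 0.612664… → 0.6127

0.6127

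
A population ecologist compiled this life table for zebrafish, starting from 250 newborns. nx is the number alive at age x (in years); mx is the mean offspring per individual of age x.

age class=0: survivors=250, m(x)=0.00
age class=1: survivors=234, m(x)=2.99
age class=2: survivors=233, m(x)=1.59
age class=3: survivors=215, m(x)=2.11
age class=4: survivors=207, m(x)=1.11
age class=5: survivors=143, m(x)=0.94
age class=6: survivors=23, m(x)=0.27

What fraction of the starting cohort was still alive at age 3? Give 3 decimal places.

0.860

l_3 = n_3/n_0 = 215/250 = 0.86 → 0.860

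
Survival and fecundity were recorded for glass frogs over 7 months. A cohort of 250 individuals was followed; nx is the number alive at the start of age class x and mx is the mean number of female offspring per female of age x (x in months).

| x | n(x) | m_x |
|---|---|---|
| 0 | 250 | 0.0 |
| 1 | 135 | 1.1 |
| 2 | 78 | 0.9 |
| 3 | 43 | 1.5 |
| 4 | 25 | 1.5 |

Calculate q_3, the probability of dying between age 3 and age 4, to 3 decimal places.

lx = nx/n0 = nx/250: 1, 0.54, 0.312, 0.172, 0.1
q_3 = (l_3 − l_4) / l_3 = (0.172 − 0.1) / 0.172
     = 0.072 / 0.172 = 0.418605… → 0.419

0.419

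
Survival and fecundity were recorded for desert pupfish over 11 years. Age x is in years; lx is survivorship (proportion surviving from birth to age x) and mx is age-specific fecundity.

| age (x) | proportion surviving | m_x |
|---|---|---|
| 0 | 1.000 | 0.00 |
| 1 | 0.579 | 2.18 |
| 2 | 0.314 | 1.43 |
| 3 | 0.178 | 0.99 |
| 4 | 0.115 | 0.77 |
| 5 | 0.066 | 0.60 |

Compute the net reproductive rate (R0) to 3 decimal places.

2.016

lx·mx by age: 0, 1.26222, 0.44902, 0.17622, 0.08855, 0.0396
R0 = Σ lx·mx = 2.01561 → 2.016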